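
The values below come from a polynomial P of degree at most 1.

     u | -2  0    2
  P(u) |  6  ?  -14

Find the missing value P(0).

-4

The 2 known points determine the degree-1 polynomial uniquely.
Write P(u) = au + b. Substituting each data point gives a linear system:
  -2a + b = 6
  2a + b = -14
Solving the system yields a = -5, b = -4.
So P(u) = -5u - 4.
Then P(0) = -4.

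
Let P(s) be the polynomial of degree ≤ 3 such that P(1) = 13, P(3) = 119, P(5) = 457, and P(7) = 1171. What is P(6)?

Write P(s) = as^3 + bs^2 + cs + d. Substituting each data point gives a linear system:
  a + b + c + d = 13
  27a + 9b + 3c + d = 119
  125a + 25b + 5c + d = 457
  343a + 49b + 7c + d = 1171
Solving the system yields a = 3, b = 2, c = 6, d = 2.
So P(s) = 3s³ + 2s² + 6s + 2.
Then P(6) = 758.

758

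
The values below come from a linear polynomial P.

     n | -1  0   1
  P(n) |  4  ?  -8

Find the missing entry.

The 2 known points determine the degree-1 polynomial uniquely.
Write P(n) = an + b. Substituting each data point gives a linear system:
  -a + b = 4
  a + b = -8
Solving the system yields a = -6, b = -2.
So P(n) = -6n - 2.
Then P(0) = -2.

-2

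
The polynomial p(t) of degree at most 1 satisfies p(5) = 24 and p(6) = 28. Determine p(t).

Write p(t) = at + b. Substituting each data point gives a linear system:
  5a + b = 24
  6a + b = 28
Solving the system yields a = 4, b = 4.
So p(t) = 4t + 4.
Check: p(5) = 24. ✓

p(t) = 4t + 4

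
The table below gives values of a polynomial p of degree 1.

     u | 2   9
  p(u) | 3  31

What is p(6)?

19

Using the Lagrange interpolation formula with nodes 2, 9:
  L_0(u) = (u - 9) / -7
  L_1(u) = (u - 2) / 7
Then p(u) = 3·L_0(u) + 31·L_1(u).
Expanding and collecting terms gives p(u) = 4u - 5.
Evaluating at u = 6: p(6) = 19.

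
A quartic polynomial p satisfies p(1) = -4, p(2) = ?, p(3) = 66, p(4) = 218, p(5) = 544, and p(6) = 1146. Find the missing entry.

10

On equispaced nodes a degree-4 polynomial has vanishing fifth forward difference, so
  - p(1) + 5·p(2) - 10·p(3) + 10·p(4) - 5·p(5) + p(6) = 0.
Substituting the known values and solving for p(2):
  5·p(2) = 50
  p(2) = 10.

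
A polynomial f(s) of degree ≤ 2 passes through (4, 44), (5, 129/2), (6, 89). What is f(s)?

Write f(s) = as^2 + bs + c. Substituting each data point gives a linear system:
  16a + 4b + c = 44
  25a + 5b + c = 129/2
  36a + 6b + c = 89
Solving the system yields a = 2, b = 5/2, c = 2.
So f(s) = 2s² + (5/2)s + 2.
Check: f(6) = 89. ✓

f(s) = 2s^2 + (5/2)s + 2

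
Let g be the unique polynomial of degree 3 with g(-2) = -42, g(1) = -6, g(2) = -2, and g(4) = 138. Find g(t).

g(t) = 4t^3 - 6t^2 - 6t + 2

Using the Lagrange interpolation formula with nodes -2, 1, 2, 4:
  L_0(t) = (t - 1)(t - 2)(t - 4) / -72
  L_1(t) = (t + 2)(t - 2)(t - 4) / 9
  L_2(t) = (t + 2)(t - 1)(t - 4) / -8
  L_3(t) = (t + 2)(t - 1)(t - 2) / 36
Then g(t) = -42·L_0(t) - 6·L_1(t) - 2·L_2(t) + 138·L_3(t).
Expanding and collecting terms gives g(t) = 4t^3 - 6t^2 - 6t + 2.
Check: g(2) = -2. ✓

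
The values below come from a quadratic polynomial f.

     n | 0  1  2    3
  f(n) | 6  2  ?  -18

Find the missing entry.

-6

The 3 known points determine the degree-2 polynomial uniquely.
Write f(n) = an^2 + bn + c. Substituting each data point gives a linear system:
  c = 6
  a + b + c = 2
  9a + 3b + c = -18
Solving the system yields a = -2, b = -2, c = 6.
So f(n) = -2n^2 - 2n + 6.
Then f(2) = -6.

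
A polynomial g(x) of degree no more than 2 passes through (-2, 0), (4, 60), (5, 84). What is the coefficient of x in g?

6

Write g(x) = ax^2 + bx + c. Substituting each data point gives a linear system:
  4a - 2b + c = 0
  16a + 4b + c = 60
  25a + 5b + c = 84
Solving the system yields a = 2, b = 6, c = 4.
So g(x) = 2x^2 + 6x + 4.
The coefficient of x is 6.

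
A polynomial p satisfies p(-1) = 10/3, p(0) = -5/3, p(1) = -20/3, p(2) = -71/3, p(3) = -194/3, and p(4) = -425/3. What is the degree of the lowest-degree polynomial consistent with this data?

Forward differences of the values at n = -1, 0, 1, 2, 3, 4:
  p  : 10/3  -5/3  -20/3  -71/3  -194/3  -425/3
  Δ  : -5  -5  -17  -41  -77
  Δ^2: 0  -12  -24  -36
  Δ^3: -12  -12  -12
  Δ^4: 0  0
  Δ^5: 0
The third differences are constant (-12) and nonzero, while all higher differences vanish, so the minimal degree is 3.

3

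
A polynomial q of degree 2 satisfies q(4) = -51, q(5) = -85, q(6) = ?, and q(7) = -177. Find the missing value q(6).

The 3 known points determine the degree-2 polynomial uniquely.
Write q(s) = as^2 + bs + c. Substituting each data point gives a linear system:
  16a + 4b + c = -51
  25a + 5b + c = -85
  49a + 7b + c = -177
Solving the system yields a = -4, b = 2, c = 5.
So q(s) = -4s^2 + 2s + 5.
Then q(6) = -127.

-127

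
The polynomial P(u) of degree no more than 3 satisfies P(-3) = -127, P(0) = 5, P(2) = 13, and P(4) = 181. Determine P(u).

P(u) = 4u^3 - 4u^2 - 4u + 5

Write P(u) = au^3 + bu^2 + cu + d. Substituting each data point gives a linear system:
  -27a + 9b - 3c + d = -127
  d = 5
  8a + 4b + 2c + d = 13
  64a + 16b + 4c + d = 181
Solving the system yields a = 4, b = -4, c = -4, d = 5.
So P(u) = 4u^3 - 4u^2 - 4u + 5.
Check: P(-3) = -127. ✓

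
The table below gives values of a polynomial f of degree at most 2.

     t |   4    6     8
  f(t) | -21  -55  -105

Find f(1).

Using the Lagrange interpolation formula with nodes 4, 6, 8:
  L_0(t) = (t - 6)(t - 8) / 8
  L_1(t) = (t - 4)(t - 8) / -4
  L_2(t) = (t - 4)(t - 6) / 8
Then f(t) = -21·L_0(t) - 55·L_1(t) - 105·L_2(t).
Expanding and collecting terms gives f(t) = -2t^2 + 3t - 1.
Evaluating at t = 1: f(1) = 0.

0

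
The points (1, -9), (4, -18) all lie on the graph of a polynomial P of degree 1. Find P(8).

-30

Write P(s) = as + b. Substituting each data point gives a linear system:
  a + b = -9
  4a + b = -18
Solving the system yields a = -3, b = -6.
So P(s) = -3s - 6.
Then P(8) = -30.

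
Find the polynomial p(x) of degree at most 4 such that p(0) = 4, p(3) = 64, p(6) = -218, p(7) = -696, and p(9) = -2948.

p(x) = -x^4 + 5x^3 - x^2 + 5x + 4

Write p(x) = ax^4 + bx^3 + cx^2 + dx + e. Substituting each data point gives a linear system:
  e = 4
  81a + 27b + 9c + 3d + e = 64
  1296a + 216b + 36c + 6d + e = -218
  2401a + 343b + 49c + 7d + e = -696
  6561a + 729b + 81c + 9d + e = -2948
Solving the system yields a = -1, b = 5, c = -1, d = 5, e = 4.
So p(x) = -x^4 + 5x^3 - x^2 + 5x + 4.
Check: p(3) = 64. ✓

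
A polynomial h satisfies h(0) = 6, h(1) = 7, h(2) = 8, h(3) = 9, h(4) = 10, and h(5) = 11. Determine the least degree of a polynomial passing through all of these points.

Forward differences of the values at u = 0, 1, 2, 3, 4, 5:
  h  : 6  7  8  9  10  11
  Δ  : 1  1  1  1  1
  Δ^2: 0  0  0  0
  Δ^3: 0  0  0
  Δ^4: 0  0
  Δ^5: 0
The first differences are constant (1) and nonzero, while all higher differences vanish, so the minimal degree is 1.

1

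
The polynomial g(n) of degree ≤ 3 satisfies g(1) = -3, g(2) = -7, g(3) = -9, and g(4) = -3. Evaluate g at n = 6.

57

Write g(n) = an^3 + bn^2 + cn + d. Substituting each data point gives a linear system:
  a + b + c + d = -3
  8a + 4b + 2c + d = -7
  27a + 9b + 3c + d = -9
  64a + 16b + 4c + d = -3
Solving the system yields a = 1, b = -5, c = 4, d = -3.
So g(n) = n^3 - 5n^2 + 4n - 3.
Then g(6) = 57.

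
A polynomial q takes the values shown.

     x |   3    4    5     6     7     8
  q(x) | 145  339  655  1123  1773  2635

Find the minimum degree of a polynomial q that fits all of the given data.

3

Forward differences of the values at x = 3, 4, 5, 6, 7, 8:
  q  : 145  339  655  1123  1773  2635
  Δ  : 194  316  468  650  862
  Δ^2: 122  152  182  212
  Δ^3: 30  30  30
  Δ^4: 0  0
  Δ^5: 0
The third differences are constant (30) and nonzero, while all higher differences vanish, so the minimal degree is 3.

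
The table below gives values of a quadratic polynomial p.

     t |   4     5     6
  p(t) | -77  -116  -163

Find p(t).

Using the Lagrange interpolation formula with nodes 4, 5, 6:
  L_0(t) = (t - 5)(t - 6) / 2
  L_1(t) = (t - 4)(t - 6) / -1
  L_2(t) = (t - 4)(t - 5) / 2
Then p(t) = -77·L_0(t) - 116·L_1(t) - 163·L_2(t).
Expanding and collecting terms gives p(t) = -4t^2 - 3t - 1.
Check: p(4) = -77. ✓

p(t) = -4t^2 - 3t - 1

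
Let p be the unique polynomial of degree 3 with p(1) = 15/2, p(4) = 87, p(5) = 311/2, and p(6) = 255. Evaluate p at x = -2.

-9

Write p(x) = ax^3 + bx^2 + cx + d. Substituting each data point gives a linear system:
  a + b + c + d = 15/2
  64a + 16b + 4c + d = 87
  125a + 25b + 5c + d = 311/2
  216a + 36b + 6c + d = 255
Solving the system yields a = 1, b = 1/2, c = 3, d = 3.
So p(x) = x³ + (1/2)x² + 3x + 3.
Then p(-2) = -9.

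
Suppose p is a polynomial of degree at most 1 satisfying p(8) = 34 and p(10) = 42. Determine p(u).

Write p(u) = au + b. Substituting each data point gives a linear system:
  8a + b = 34
  10a + b = 42
Solving the system yields a = 4, b = 2.
So p(u) = 4u + 2.
Check: p(10) = 42. ✓

p(u) = 4u + 2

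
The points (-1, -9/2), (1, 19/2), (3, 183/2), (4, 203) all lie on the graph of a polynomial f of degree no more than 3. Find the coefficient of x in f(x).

Write f(x) = ax^3 + bx^2 + cx + d. Substituting each data point gives a linear system:
  -a + b - c + d = -9/2
  a + b + c + d = 19/2
  27a + 9b + 3c + d = 183/2
  64a + 16b + 4c + d = 203
Solving the system yields a = 3, b = -1/2, c = 4, d = 3.
So f(x) = 3x^3 - (1/2)x^2 + 4x + 3.
The coefficient of x is 4.

4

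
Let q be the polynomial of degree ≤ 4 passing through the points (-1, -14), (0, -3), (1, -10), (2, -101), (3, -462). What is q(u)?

q(u) = -5u^4 - u^3 - 4u^2 + 3u - 3

Write q(u) = au^4 + bu^3 + cu^2 + du + e. Substituting each data point gives a linear system:
  a - b + c - d + e = -14
  e = -3
  a + b + c + d + e = -10
  16a + 8b + 4c + 2d + e = -101
  81a + 27b + 9c + 3d + e = -462
Solving the system yields a = -5, b = -1, c = -4, d = 3, e = -3.
So q(u) = -5u⁴ - u³ - 4u² + 3u - 3.
Check: q(1) = -10. ✓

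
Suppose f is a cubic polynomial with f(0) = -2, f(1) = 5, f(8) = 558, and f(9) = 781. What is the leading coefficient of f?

Write f(x) = ax^3 + bx^2 + cx + d. Substituting each data point gives a linear system:
  d = -2
  a + b + c + d = 5
  512a + 64b + 8c + d = 558
  729a + 81b + 9c + d = 781
Solving the system yields a = 1, b = 0, c = 6, d = -2.
So f(x) = x³ + 6x - 2.
The leading coefficient is 1.

1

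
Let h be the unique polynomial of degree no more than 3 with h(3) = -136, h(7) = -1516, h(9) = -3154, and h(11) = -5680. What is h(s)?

h(s) = -4s^3 - 3s^2 + s - 4

Write h(s) = as^3 + bs^2 + cs + d. Substituting each data point gives a linear system:
  27a + 9b + 3c + d = -136
  343a + 49b + 7c + d = -1516
  729a + 81b + 9c + d = -3154
  1331a + 121b + 11c + d = -5680
Solving the system yields a = -4, b = -3, c = 1, d = -4.
So h(s) = -4s^3 - 3s^2 + s - 4.
Check: h(7) = -1516. ✓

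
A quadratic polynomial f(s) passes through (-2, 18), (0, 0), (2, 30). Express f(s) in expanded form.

f(s) = 6s^2 + 3s

Using the Lagrange interpolation formula with nodes -2, 0, 2:
  L_0(s) = s(s - 2) / 8
  L_1(s) = (s + 2)(s - 2) / -4
  L_2(s) = (s + 2)s / 8
Then f(s) = 18·L_0(s) + 0·L_1(s) + 30·L_2(s).
Expanding and collecting terms gives f(s) = 6s² + 3s.
Check: f(2) = 30. ✓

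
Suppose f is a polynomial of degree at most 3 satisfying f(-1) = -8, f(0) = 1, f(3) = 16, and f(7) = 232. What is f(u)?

f(u) = u^3 - 3u^2 + 5u + 1

Using the Lagrange interpolation formula with nodes -1, 0, 3, 7:
  L_0(u) = u(u - 3)(u - 7) / -32
  L_1(u) = (u + 1)(u - 3)(u - 7) / 21
  L_2(u) = (u + 1)u(u - 7) / -48
  L_3(u) = (u + 1)u(u - 3) / 224
Then f(u) = -8·L_0(u) + 1·L_1(u) + 16·L_2(u) + 232·L_3(u).
Expanding and collecting terms gives f(u) = u³ - 3u² + 5u + 1.
Check: f(-1) = -8. ✓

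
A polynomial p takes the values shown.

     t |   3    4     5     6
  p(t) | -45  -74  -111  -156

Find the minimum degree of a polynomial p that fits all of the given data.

Forward differences of the values at t = 3, 4, 5, 6:
  p  : -45  -74  -111  -156
  Δ  : -29  -37  -45
  Δ^2: -8  -8
  Δ^3: 0
The second differences are constant (-8) and nonzero, while all higher differences vanish, so the minimal degree is 2.

2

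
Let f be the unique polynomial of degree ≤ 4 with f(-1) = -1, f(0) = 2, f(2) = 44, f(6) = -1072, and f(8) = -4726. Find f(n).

f(n) = -2n^4 + 6n^3 + 6n^2 + n + 2

Write f(n) = an^4 + bn^3 + cn^2 + dn + e. Substituting each data point gives a linear system:
  a - b + c - d + e = -1
  e = 2
  16a + 8b + 4c + 2d + e = 44
  1296a + 216b + 36c + 6d + e = -1072
  4096a + 512b + 64c + 8d + e = -4726
Solving the system yields a = -2, b = 6, c = 6, d = 1, e = 2.
So f(n) = -2n⁴ + 6n³ + 6n² + n + 2.
Check: f(0) = 2. ✓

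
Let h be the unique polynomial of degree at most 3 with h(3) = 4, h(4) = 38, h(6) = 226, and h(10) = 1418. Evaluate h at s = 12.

2614

Using the Lagrange interpolation formula with nodes 3, 4, 6, 10:
  L_0(s) = (s - 4)(s - 6)(s - 10) / -21
  L_1(s) = (s - 3)(s - 6)(s - 10) / 12
  L_2(s) = (s - 3)(s - 4)(s - 10) / -24
  L_3(s) = (s - 3)(s - 4)(s - 6) / 168
Then h(s) = 4·L_0(s) + 38·L_1(s) + 226·L_2(s) + 1418·L_3(s).
Expanding and collecting terms gives h(s) = 2s³ - 6s² + 2s - 2.
Evaluating at s = 12: h(12) = 2614.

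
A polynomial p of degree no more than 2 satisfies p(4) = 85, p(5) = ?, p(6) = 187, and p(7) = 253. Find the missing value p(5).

The 3 known points determine the degree-2 polynomial uniquely.
Write p(s) = as^2 + bs + c. Substituting each data point gives a linear system:
  16a + 4b + c = 85
  36a + 6b + c = 187
  49a + 7b + c = 253
Solving the system yields a = 5, b = 1, c = 1.
So p(s) = 5s^2 + s + 1.
Then p(5) = 131.

131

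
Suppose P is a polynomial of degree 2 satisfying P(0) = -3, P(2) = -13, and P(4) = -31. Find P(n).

P(n) = -n^2 - 3n - 3

Write P(n) = an^2 + bn + c. Substituting each data point gives a linear system:
  c = -3
  4a + 2b + c = -13
  16a + 4b + c = -31
Solving the system yields a = -1, b = -3, c = -3.
So P(n) = -n² - 3n - 3.
Check: P(2) = -13. ✓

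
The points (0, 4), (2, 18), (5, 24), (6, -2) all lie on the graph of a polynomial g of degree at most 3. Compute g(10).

Write g(n) = an^3 + bn^2 + cn + d. Substituting each data point gives a linear system:
  d = 4
  8a + 4b + 2c + d = 18
  125a + 25b + 5c + d = 24
  216a + 36b + 6c + d = -2
Solving the system yields a = -1, b = 6, c = -1, d = 4.
So g(n) = -n³ + 6n² - n + 4.
Then g(10) = -406.

-406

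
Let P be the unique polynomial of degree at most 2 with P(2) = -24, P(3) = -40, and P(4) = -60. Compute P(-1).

Write P(s) = as^2 + bs + c. Substituting each data point gives a linear system:
  4a + 2b + c = -24
  9a + 3b + c = -40
  16a + 4b + c = -60
Solving the system yields a = -2, b = -6, c = -4.
So P(s) = -2s² - 6s - 4.
Then P(-1) = 0.

0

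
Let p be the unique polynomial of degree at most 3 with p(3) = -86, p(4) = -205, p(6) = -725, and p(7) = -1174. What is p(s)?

Write p(s) = as^3 + bs^2 + cs + d. Substituting each data point gives a linear system:
  27a + 9b + 3c + d = -86
  64a + 16b + 4c + d = -205
  216a + 36b + 6c + d = -725
  343a + 49b + 7c + d = -1174
Solving the system yields a = -4, b = 5, c = -6, d = -5.
So p(s) = -4s^3 + 5s^2 - 6s - 5.
Check: p(4) = -205. ✓

p(s) = -4s^3 + 5s^2 - 6s - 5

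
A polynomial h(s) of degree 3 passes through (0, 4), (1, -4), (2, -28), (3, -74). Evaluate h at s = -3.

-8

Forward differences of the values at s = 0, 1, 2, 3:
  h  : 4  -4  -28  -74
  Δ  : -8  -24  -46
  Δ^2: -16  -22
  Δ^3: -6
The third differences are constant, confirming degree 3.
Interpolating (Newton forward form) and evaluating at s = -3 gives h(-3) = -8.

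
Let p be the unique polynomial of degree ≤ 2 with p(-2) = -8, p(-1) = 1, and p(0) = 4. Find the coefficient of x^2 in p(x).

-3

Write p(x) = ax^2 + bx + c. Substituting each data point gives a linear system:
  4a - 2b + c = -8
  a - b + c = 1
  c = 4
Solving the system yields a = -3, b = 0, c = 4.
So p(x) = -3x^2 + 4.
The leading coefficient is -3.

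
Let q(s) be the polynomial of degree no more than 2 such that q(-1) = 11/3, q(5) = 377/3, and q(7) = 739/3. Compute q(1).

Using the Lagrange interpolation formula with nodes -1, 5, 7:
  L_0(s) = (s - 5)(s - 7) / 48
  L_1(s) = (s + 1)(s - 7) / -12
  L_2(s) = (s + 1)(s - 5) / 16
Then q(s) = 11/3·L_0(s) + 377/3·L_1(s) + 739/3·L_2(s).
Expanding and collecting terms gives q(s) = 5s^2 + (1/3)s - 1.
Evaluating at s = 1: q(1) = 13/3.

13/3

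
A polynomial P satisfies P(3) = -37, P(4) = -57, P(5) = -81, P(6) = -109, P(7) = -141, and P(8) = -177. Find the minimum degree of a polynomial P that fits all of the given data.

2

Forward differences of the values at u = 3, 4, 5, 6, 7, 8:
  P  : -37  -57  -81  -109  -141  -177
  Δ  : -20  -24  -28  -32  -36
  Δ^2: -4  -4  -4  -4
  Δ^3: 0  0  0
  Δ^4: 0  0
  Δ^5: 0
The second differences are constant (-4) and nonzero, while all higher differences vanish, so the minimal degree is 2.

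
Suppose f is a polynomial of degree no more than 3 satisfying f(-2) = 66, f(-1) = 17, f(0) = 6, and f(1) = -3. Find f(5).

Using the Lagrange interpolation formula with nodes -2, -1, 0, 1:
  L_0(u) = (u + 1)u(u - 1) / -6
  L_1(u) = (u + 2)u(u - 1) / 2
  L_2(u) = (u + 2)(u + 1)(u - 1) / -2
  L_3(u) = (u + 2)(u + 1)u / 6
Then f(u) = 66·L_0(u) + 17·L_1(u) + 6·L_2(u) - 3·L_3(u).
Expanding and collecting terms gives f(u) = -6u^3 + u^2 - 4u + 6.
Evaluating at u = 5: f(5) = -739.

-739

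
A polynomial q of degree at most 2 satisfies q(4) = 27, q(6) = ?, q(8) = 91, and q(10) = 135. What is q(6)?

The 3 known points determine the degree-2 polynomial uniquely.
Write q(x) = ax^2 + bx + c. Substituting each data point gives a linear system:
  16a + 4b + c = 27
  64a + 8b + c = 91
  100a + 10b + c = 135
Solving the system yields a = 1, b = 4, c = -5.
So q(x) = x² + 4x - 5.
Then q(6) = 55.

55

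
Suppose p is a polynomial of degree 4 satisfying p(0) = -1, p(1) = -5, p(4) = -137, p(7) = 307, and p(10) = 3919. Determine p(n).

p(n) = n^4 - 6n^3 - n^2 + 2n - 1

Write p(n) = an^4 + bn^3 + cn^2 + dn + e. Substituting each data point gives a linear system:
  e = -1
  a + b + c + d + e = -5
  256a + 64b + 16c + 4d + e = -137
  2401a + 343b + 49c + 7d + e = 307
  10000a + 1000b + 100c + 10d + e = 3919
Solving the system yields a = 1, b = -6, c = -1, d = 2, e = -1.
So p(n) = n⁴ - 6n³ - n² + 2n - 1.
Check: p(1) = -5. ✓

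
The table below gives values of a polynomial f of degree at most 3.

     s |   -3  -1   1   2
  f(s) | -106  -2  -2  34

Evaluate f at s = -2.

-26

Write f(s) = as^3 + bs^2 + cs + d. Substituting each data point gives a linear system:
  -27a + 9b - 3c + d = -106
  -a + b - c + d = -2
  a + b + c + d = -2
  8a + 4b + 2c + d = 34
Solving the system yields a = 5, b = 2, c = -5, d = -4.
So f(s) = 5s³ + 2s² - 5s - 4.
Then f(-2) = -26.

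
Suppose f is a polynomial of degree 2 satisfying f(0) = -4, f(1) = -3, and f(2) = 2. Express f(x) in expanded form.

Using the Lagrange interpolation formula with nodes 0, 1, 2:
  L_0(x) = (x - 1)(x - 2) / 2
  L_1(x) = x(x - 2) / -1
  L_2(x) = x(x - 1) / 2
Then f(x) = -4·L_0(x) - 3·L_1(x) + 2·L_2(x).
Expanding and collecting terms gives f(x) = 2x² - x - 4.
Check: f(0) = -4. ✓

f(x) = 2x^2 - x - 4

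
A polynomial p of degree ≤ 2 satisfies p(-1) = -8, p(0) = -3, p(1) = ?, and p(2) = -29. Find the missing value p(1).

-10

On equispaced nodes a degree-2 polynomial has vanishing third forward difference, so
  - p(-1) + 3·p(0) - 3·p(1) + p(2) = 0.
Substituting the known values and solving for p(1):
  -3·p(1) = 30
  p(1) = -10.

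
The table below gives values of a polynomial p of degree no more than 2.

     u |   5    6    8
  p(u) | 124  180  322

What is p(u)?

p(u) = 5u^2 + u - 6

Write p(u) = au^2 + bu + c. Substituting each data point gives a linear system:
  25a + 5b + c = 124
  36a + 6b + c = 180
  64a + 8b + c = 322
Solving the system yields a = 5, b = 1, c = -6.
So p(u) = 5u^2 + u - 6.
Check: p(5) = 124. ✓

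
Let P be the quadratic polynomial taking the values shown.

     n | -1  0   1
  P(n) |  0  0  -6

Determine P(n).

P(n) = -3n^2 - 3n

Using the Lagrange interpolation formula with nodes -1, 0, 1:
  L_0(n) = n(n - 1) / 2
  L_1(n) = (n + 1)(n - 1) / -1
  L_2(n) = (n + 1)n / 2
Then P(n) = 0·L_0(n) + 0·L_1(n) - 6·L_2(n).
Expanding and collecting terms gives P(n) = -3n² - 3n.
Check: P(1) = -6. ✓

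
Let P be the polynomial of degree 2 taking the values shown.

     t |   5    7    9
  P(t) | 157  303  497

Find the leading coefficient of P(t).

Write P(t) = at^2 + bt + c. Substituting each data point gives a linear system:
  25a + 5b + c = 157
  49a + 7b + c = 303
  81a + 9b + c = 497
Solving the system yields a = 6, b = 1, c = 2.
So P(t) = 6t^2 + t + 2.
The leading coefficient is 6.

6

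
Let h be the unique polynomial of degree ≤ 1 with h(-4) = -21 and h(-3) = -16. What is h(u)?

h(u) = 5u - 1

Write h(u) = au + b. Substituting each data point gives a linear system:
  -4a + b = -21
  -3a + b = -16
Solving the system yields a = 5, b = -1.
So h(u) = 5u - 1.
Check: h(-3) = -16. ✓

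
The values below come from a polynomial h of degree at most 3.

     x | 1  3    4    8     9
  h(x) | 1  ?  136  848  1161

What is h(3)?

63

The 4 known points determine the degree-3 polynomial uniquely.
Write h(x) = ax^3 + bx^2 + cx + d. Substituting each data point gives a linear system:
  a + b + c + d = 1
  64a + 16b + 4c + d = 136
  512a + 64b + 8c + d = 848
  729a + 81b + 9c + d = 1161
Solving the system yields a = 1, b = 6, c = -6, d = 0.
So h(x) = x^3 + 6x^2 - 6x.
Then h(3) = 63.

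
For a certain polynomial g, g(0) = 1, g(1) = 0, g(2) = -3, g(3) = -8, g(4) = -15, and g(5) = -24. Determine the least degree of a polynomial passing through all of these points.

Forward differences of the values at s = 0, 1, 2, 3, 4, 5:
  g  : 1  0  -3  -8  -15  -24
  Δ  : -1  -3  -5  -7  -9
  Δ^2: -2  -2  -2  -2
  Δ^3: 0  0  0
  Δ^4: 0  0
  Δ^5: 0
The second differences are constant (-2) and nonzero, while all higher differences vanish, so the minimal degree is 2.

2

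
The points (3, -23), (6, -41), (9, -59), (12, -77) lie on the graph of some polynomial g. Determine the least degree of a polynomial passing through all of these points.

1

Forward differences of the values at n = 3, 6, 9, 12:
  g  : -23  -41  -59  -77
  Δ  : -18  -18  -18
  Δ^2: 0  0
  Δ^3: 0
The first differences are constant (-18) and nonzero, while all higher differences vanish, so the minimal degree is 1.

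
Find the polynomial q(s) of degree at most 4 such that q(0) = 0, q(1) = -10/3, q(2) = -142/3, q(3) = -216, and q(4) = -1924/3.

q(s) = -2s^4 - 2s^3 - (1/3)s^2 + s

Using the Lagrange interpolation formula with nodes 0, 1, 2, 3, 4:
  L_0(s) = (s - 1)(s - 2)(s - 3)(s - 4) / 24
  L_1(s) = s(s - 2)(s - 3)(s - 4) / -6
  L_2(s) = s(s - 1)(s - 3)(s - 4) / 4
  L_3(s) = s(s - 1)(s - 2)(s - 4) / -6
  L_4(s) = s(s - 1)(s - 2)(s - 3) / 24
Then q(s) = 0·L_0(s) - 10/3·L_1(s) - 142/3·L_2(s) - 216·L_3(s) - 1924/3·L_4(s).
Expanding and collecting terms gives q(s) = -2s^4 - 2s^3 - (1/3)s^2 + s.
Check: q(1) = -10/3. ✓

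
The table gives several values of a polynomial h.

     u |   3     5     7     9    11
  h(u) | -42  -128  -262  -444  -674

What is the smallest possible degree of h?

Forward differences of the values at u = 3, 5, 7, 9, 11:
  h  : -42  -128  -262  -444  -674
  Δ  : -86  -134  -182  -230
  Δ^2: -48  -48  -48
  Δ^3: 0  0
  Δ^4: 0
The second differences are constant (-48) and nonzero, while all higher differences vanish, so the minimal degree is 2.

2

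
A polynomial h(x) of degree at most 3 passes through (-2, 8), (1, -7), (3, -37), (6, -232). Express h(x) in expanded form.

Write h(x) = ax^3 + bx^2 + cx + d. Substituting each data point gives a linear system:
  -8a + 4b - 2c + d = 8
  a + b + c + d = -7
  27a + 9b + 3c + d = -37
  216a + 36b + 6c + d = -232
Solving the system yields a = -1, b = 0, c = -2, d = -4.
So h(x) = -x³ - 2x - 4.
Check: h(6) = -232. ✓

h(x) = -x^3 - 2x - 4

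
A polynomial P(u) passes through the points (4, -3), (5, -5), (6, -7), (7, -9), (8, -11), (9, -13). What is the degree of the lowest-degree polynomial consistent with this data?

1

Forward differences of the values at u = 4, 5, 6, 7, 8, 9:
  P  : -3  -5  -7  -9  -11  -13
  Δ  : -2  -2  -2  -2  -2
  Δ^2: 0  0  0  0
  Δ^3: 0  0  0
  Δ^4: 0  0
  Δ^5: 0
The first differences are constant (-2) and nonzero, while all higher differences vanish, so the minimal degree is 1.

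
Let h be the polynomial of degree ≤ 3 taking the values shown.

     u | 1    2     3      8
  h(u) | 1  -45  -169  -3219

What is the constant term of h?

5

Write h(u) = au^3 + bu^2 + cu + d. Substituting each data point gives a linear system:
  a + b + c + d = 1
  8a + 4b + 2c + d = -45
  27a + 9b + 3c + d = -169
  512a + 64b + 8c + d = -3219
Solving the system yields a = -6, b = -3, c = 5, d = 5.
So h(u) = -6u^3 - 3u^2 + 5u + 5.
The constant term is 5.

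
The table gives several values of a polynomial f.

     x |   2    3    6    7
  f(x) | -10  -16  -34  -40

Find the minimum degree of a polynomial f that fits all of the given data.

1

Divided differences on the nodes 2, 3, 6, 7:
  order 0: -10  -16  -34  -40
  order 1: -6  -6  -6
  order 2: 0  0
  order 3: 0
The order-1 divided differences are all -6 (nonzero) and every higher order vanishes, so the data lies on a polynomial of degree exactly 1.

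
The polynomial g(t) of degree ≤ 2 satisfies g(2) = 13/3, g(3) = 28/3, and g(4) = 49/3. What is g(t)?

Using the Lagrange interpolation formula with nodes 2, 3, 4:
  L_0(t) = (t - 3)(t - 4) / 2
  L_1(t) = (t - 2)(t - 4) / -1
  L_2(t) = (t - 2)(t - 3) / 2
Then g(t) = 13/3·L_0(t) + 28/3·L_1(t) + 49/3·L_2(t).
Expanding and collecting terms gives g(t) = t^2 + 1/3.
Check: g(4) = 49/3. ✓

g(t) = t^2 + 1/3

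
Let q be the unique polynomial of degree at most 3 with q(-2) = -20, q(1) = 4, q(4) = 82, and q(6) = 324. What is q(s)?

q(s) = 2s^3 - 3s^2 - s + 6

Using the Lagrange interpolation formula with nodes -2, 1, 4, 6:
  L_0(s) = (s - 1)(s - 4)(s - 6) / -144
  L_1(s) = (s + 2)(s - 4)(s - 6) / 45
  L_2(s) = (s + 2)(s - 1)(s - 6) / -36
  L_3(s) = (s + 2)(s - 1)(s - 4) / 80
Then q(s) = -20·L_0(s) + 4·L_1(s) + 82·L_2(s) + 324·L_3(s).
Expanding and collecting terms gives q(s) = 2s^3 - 3s^2 - s + 6.
Check: q(6) = 324. ✓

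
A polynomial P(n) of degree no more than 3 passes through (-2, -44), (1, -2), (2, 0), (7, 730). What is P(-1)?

-6

Using the Lagrange interpolation formula with nodes -2, 1, 2, 7:
  L_0(n) = (n - 1)(n - 2)(n - 7) / -108
  L_1(n) = (n + 2)(n - 2)(n - 7) / 18
  L_2(n) = (n + 2)(n - 1)(n - 7) / -20
  L_3(n) = (n + 2)(n - 1)(n - 2) / 270
Then P(n) = -44·L_0(n) - 2·L_1(n) + 0·L_2(n) + 730·L_3(n).
Expanding and collecting terms gives P(n) = 3n^3 - 6n^2 - n + 2.
Evaluating at n = -1: P(-1) = -6.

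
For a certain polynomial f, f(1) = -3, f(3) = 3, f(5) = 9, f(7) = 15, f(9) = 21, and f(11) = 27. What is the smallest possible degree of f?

Forward differences of the values at x = 1, 3, 5, 7, 9, 11:
  f  : -3  3  9  15  21  27
  Δ  : 6  6  6  6  6
  Δ^2: 0  0  0  0
  Δ^3: 0  0  0
  Δ^4: 0  0
  Δ^5: 0
The first differences are constant (6) and nonzero, while all higher differences vanish, so the minimal degree is 1.

1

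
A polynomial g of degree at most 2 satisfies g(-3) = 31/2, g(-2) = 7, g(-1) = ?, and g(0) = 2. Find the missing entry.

5/2

On equispaced nodes a degree-2 polynomial has vanishing third forward difference, so
  - g(-3) + 3·g(-2) - 3·g(-1) + g(0) = 0.
Substituting the known values and solving for g(-1):
  -3·g(-1) = -15/2
  g(-1) = 5/2.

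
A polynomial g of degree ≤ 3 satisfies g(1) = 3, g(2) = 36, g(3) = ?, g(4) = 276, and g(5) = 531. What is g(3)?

On equispaced nodes a degree-3 polynomial has vanishing fourth forward difference, so
  g(1) - 4·g(2) + 6·g(3) - 4·g(4) + g(5) = 0.
Substituting the known values and solving for g(3):
  6·g(3) = 714
  g(3) = 119.

119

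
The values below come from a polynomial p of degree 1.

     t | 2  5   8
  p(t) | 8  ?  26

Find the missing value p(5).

17

On equispaced nodes a degree-1 polynomial has vanishing second forward difference, so
  p(2) - 2·p(5) + p(8) = 0.
Substituting the known values and solving for p(5):
  -2·p(5) = -34
  p(5) = 17.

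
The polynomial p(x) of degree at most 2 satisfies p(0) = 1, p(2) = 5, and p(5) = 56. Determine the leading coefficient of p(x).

3

Write p(x) = ax^2 + bx + c. Substituting each data point gives a linear system:
  c = 1
  4a + 2b + c = 5
  25a + 5b + c = 56
Solving the system yields a = 3, b = -4, c = 1.
So p(x) = 3x^2 - 4x + 1.
The leading coefficient is 3.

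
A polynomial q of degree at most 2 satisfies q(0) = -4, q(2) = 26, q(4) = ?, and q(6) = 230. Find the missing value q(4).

104

The 3 known points determine the degree-2 polynomial uniquely.
Write q(s) = as^2 + bs + c. Substituting each data point gives a linear system:
  c = -4
  4a + 2b + c = 26
  36a + 6b + c = 230
Solving the system yields a = 6, b = 3, c = -4.
So q(s) = 6s^2 + 3s - 4.
Then q(4) = 104.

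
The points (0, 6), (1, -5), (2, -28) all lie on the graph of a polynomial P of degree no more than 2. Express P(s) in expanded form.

Using the Lagrange interpolation formula with nodes 0, 1, 2:
  L_0(s) = (s - 1)(s - 2) / 2
  L_1(s) = s(s - 2) / -1
  L_2(s) = s(s - 1) / 2
Then P(s) = 6·L_0(s) - 5·L_1(s) - 28·L_2(s).
Expanding and collecting terms gives P(s) = -6s² - 5s + 6.
Check: P(0) = 6. ✓

P(s) = -6s^2 - 5s + 6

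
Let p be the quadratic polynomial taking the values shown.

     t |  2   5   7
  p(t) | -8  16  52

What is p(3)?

-4

Write p(t) = at^2 + bt + c. Substituting each data point gives a linear system:
  4a + 2b + c = -8
  25a + 5b + c = 16
  49a + 7b + c = 52
Solving the system yields a = 2, b = -6, c = -4.
So p(t) = 2t^2 - 6t - 4.
Then p(3) = -4.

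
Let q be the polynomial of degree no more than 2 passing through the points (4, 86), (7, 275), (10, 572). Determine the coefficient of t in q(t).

Write q(t) = at^2 + bt + c. Substituting each data point gives a linear system:
  16a + 4b + c = 86
  49a + 7b + c = 275
  100a + 10b + c = 572
Solving the system yields a = 6, b = -3, c = 2.
So q(t) = 6t² - 3t + 2.
The coefficient of t is -3.

-3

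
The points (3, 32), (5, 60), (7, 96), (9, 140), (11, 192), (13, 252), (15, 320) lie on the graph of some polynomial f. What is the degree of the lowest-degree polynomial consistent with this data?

2

Forward differences of the values at s = 3, 5, 7, 9, 11, 13, 15:
  f  : 32  60  96  140  192  252  320
  Δ  : 28  36  44  52  60  68
  Δ^2: 8  8  8  8  8
  Δ^3: 0  0  0  0
  Δ^4: 0  0  0
  Δ^5: 0  0
  Δ^6: 0
The second differences are constant (8) and nonzero, while all higher differences vanish, so the minimal degree is 2.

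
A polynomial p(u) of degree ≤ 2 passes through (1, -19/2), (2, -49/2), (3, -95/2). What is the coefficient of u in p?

Write p(u) = au^2 + bu + c. Substituting each data point gives a linear system:
  a + b + c = -19/2
  4a + 2b + c = -49/2
  9a + 3b + c = -95/2
Solving the system yields a = -4, b = -3, c = -5/2.
So p(u) = -4u^2 - 3u - 5/2.
The coefficient of u is -3.

-3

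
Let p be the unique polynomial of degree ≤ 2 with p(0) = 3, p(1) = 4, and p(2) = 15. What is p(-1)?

12

Write p(u) = au^2 + bu + c. Substituting each data point gives a linear system:
  c = 3
  a + b + c = 4
  4a + 2b + c = 15
Solving the system yields a = 5, b = -4, c = 3.
So p(u) = 5u^2 - 4u + 3.
Then p(-1) = 12.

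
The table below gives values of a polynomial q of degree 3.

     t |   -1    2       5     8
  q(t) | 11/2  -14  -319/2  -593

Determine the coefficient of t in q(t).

-5/2

Write q(t) = at^3 + bt^2 + ct + d. Substituting each data point gives a linear system:
  -a + b - c + d = 11/2
  8a + 4b + 2c + d = -14
  125a + 25b + 5c + d = -319/2
  512a + 64b + 8c + d = -593
Solving the system yields a = -1, b = -1, c = -5/2, d = 3.
So q(t) = -t³ - t² - (5/2)t + 3.
The coefficient of t is -5/2.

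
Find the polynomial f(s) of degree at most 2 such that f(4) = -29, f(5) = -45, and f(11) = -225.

Using the Lagrange interpolation formula with nodes 4, 5, 11:
  L_0(s) = (s - 5)(s - 11) / 7
  L_1(s) = (s - 4)(s - 11) / -6
  L_2(s) = (s - 4)(s - 5) / 42
Then f(s) = -29·L_0(s) - 45·L_1(s) - 225·L_2(s).
Expanding and collecting terms gives f(s) = -2s^2 + 2s - 5.
Check: f(4) = -29. ✓

f(s) = -2s^2 + 2s - 5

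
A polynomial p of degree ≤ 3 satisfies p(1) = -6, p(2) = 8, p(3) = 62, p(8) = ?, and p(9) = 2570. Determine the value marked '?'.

The 4 known points determine the degree-3 polynomial uniquely.
Write p(s) = as^3 + bs^2 + cs + d. Substituting each data point gives a linear system:
  a + b + c + d = -6
  8a + 4b + 2c + d = 8
  27a + 9b + 3c + d = 62
  729a + 81b + 9c + d = 2570
Solving the system yields a = 4, b = -4, c = -2, d = -4.
So p(s) = 4s^3 - 4s^2 - 2s - 4.
Then p(8) = 1772.

1772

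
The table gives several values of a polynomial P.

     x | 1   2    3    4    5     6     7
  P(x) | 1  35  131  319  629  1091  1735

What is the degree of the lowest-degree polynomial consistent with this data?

3

Forward differences of the values at x = 1, 2, 3, 4, 5, 6, 7:
  P  : 1  35  131  319  629  1091  1735
  Δ  : 34  96  188  310  462  644
  Δ^2: 62  92  122  152  182
  Δ^3: 30  30  30  30
  Δ^4: 0  0  0
  Δ^5: 0  0
  Δ^6: 0
The third differences are constant (30) and nonzero, while all higher differences vanish, so the minimal degree is 3.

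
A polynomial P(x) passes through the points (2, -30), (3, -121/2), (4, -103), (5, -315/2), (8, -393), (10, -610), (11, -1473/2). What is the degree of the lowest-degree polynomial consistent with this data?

Divided differences on the nodes 2, 3, 4, 5, 8, 10, 11:
  order 0: -30  -121/2  -103  -315/2  -393  -610  -1473/2
  order 1: -61/2  -85/2  -109/2  -157/2  -217/2  -253/2
  order 2: -6  -6  -6  -6  -6
  order 3: 0  0  0  0
  order 4: 0  0  0
  order 5: 0  0
  order 6: 0
The order-2 divided differences are all -6 (nonzero) and every higher order vanishes, so the data lies on a polynomial of degree exactly 2.

2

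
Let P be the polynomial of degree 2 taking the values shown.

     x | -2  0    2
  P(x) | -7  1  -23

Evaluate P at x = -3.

Using the Lagrange interpolation formula with nodes -2, 0, 2:
  L_0(x) = x(x - 2) / 8
  L_1(x) = (x + 2)(x - 2) / -4
  L_2(x) = (x + 2)x / 8
Then P(x) = -7·L_0(x) + 1·L_1(x) - 23·L_2(x).
Expanding and collecting terms gives P(x) = -4x² - 4x + 1.
Evaluating at x = -3: P(-3) = -23.

-23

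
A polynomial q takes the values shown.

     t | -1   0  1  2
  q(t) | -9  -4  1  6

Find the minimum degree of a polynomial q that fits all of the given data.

Forward differences of the values at t = -1, 0, 1, 2:
  q  : -9  -4  1  6
  Δ  : 5  5  5
  Δ^2: 0  0
  Δ^3: 0
The first differences are constant (5) and nonzero, while all higher differences vanish, so the minimal degree is 1.

1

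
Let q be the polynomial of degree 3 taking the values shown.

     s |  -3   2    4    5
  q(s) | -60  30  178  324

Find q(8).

Using the Lagrange interpolation formula with nodes -3, 2, 4, 5:
  L_0(s) = (s - 2)(s - 4)(s - 5) / -280
  L_1(s) = (s + 3)(s - 4)(s - 5) / 30
  L_2(s) = (s + 3)(s - 2)(s - 5) / -14
  L_3(s) = (s + 3)(s - 2)(s - 4) / 24
Then q(s) = -60·L_0(s) + 30·L_1(s) + 178·L_2(s) + 324·L_3(s).
Expanding and collecting terms gives q(s) = 2s^3 + 2s^2 + 6s - 6.
Evaluating at s = 8: q(8) = 1194.

1194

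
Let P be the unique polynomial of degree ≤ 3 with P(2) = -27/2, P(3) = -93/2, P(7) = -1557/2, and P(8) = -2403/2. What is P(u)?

Write P(u) = au^3 + bu^2 + cu + d. Substituting each data point gives a linear system:
  8a + 4b + 2c + d = -27/2
  27a + 9b + 3c + d = -93/2
  343a + 49b + 7c + d = -1557/2
  512a + 64b + 8c + d = -2403/2
Solving the system yields a = -3, b = 6, c = -6, d = -3/2.
So P(u) = -3u³ + 6u² - 6u - 3/2.
Check: P(2) = -27/2. ✓

P(u) = -3u^3 + 6u^2 - 6u - 3/2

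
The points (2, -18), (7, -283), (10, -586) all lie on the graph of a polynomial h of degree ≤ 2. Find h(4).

-88

Write h(n) = an^2 + bn + c. Substituting each data point gives a linear system:
  4a + 2b + c = -18
  49a + 7b + c = -283
  100a + 10b + c = -586
Solving the system yields a = -6, b = 1, c = 4.
So h(n) = -6n^2 + n + 4.
Then h(4) = -88.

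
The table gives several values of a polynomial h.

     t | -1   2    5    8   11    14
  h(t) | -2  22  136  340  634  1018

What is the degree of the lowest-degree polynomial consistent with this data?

2

Forward differences of the values at t = -1, 2, 5, 8, 11, 14:
  h  : -2  22  136  340  634  1018
  Δ  : 24  114  204  294  384
  Δ^2: 90  90  90  90
  Δ^3: 0  0  0
  Δ^4: 0  0
  Δ^5: 0
The second differences are constant (90) and nonzero, while all higher differences vanish, so the minimal degree is 2.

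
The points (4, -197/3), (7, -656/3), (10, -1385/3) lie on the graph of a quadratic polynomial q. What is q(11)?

Write q(t) = at^2 + bt + c. Substituting each data point gives a linear system:
  16a + 4b + c = -197/3
  49a + 7b + c = -656/3
  100a + 10b + c = -1385/3
Solving the system yields a = -5, b = 4, c = -5/3.
So q(t) = -5t^2 + 4t - 5/3.
Then q(11) = -1688/3.

-1688/3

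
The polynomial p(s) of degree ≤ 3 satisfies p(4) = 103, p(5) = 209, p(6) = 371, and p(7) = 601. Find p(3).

Forward differences of the values at s = 4, 5, 6, 7:
  p  : 103  209  371  601
  Δ  : 106  162  230
  Δ^2: 56  68
  Δ^3: 12
The third differences are constant, confirming degree 3.
Interpolating (Newton forward form) and evaluating at s = 3 gives p(3) = 41.

41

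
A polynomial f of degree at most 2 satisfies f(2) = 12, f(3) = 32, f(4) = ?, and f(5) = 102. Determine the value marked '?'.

62

On equispaced nodes a degree-2 polynomial has vanishing third forward difference, so
  - f(2) + 3·f(3) - 3·f(4) + f(5) = 0.
Substituting the known values and solving for f(4):
  -3·f(4) = -186
  f(4) = 62.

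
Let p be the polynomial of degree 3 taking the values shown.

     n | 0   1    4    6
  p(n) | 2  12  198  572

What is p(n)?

p(n) = 2n^3 + 3n^2 + 5n + 2

Using the Lagrange interpolation formula with nodes 0, 1, 4, 6:
  L_0(n) = (n - 1)(n - 4)(n - 6) / -24
  L_1(n) = n(n - 4)(n - 6) / 15
  L_2(n) = n(n - 1)(n - 6) / -24
  L_3(n) = n(n - 1)(n - 4) / 60
Then p(n) = 2·L_0(n) + 12·L_1(n) + 198·L_2(n) + 572·L_3(n).
Expanding and collecting terms gives p(n) = 2n^3 + 3n^2 + 5n + 2.
Check: p(1) = 12. ✓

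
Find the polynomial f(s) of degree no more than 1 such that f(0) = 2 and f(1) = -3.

Write f(s) = as + b. Substituting each data point gives a linear system:
  b = 2
  a + b = -3
Solving the system yields a = -5, b = 2.
So f(s) = -5s + 2.
Check: f(0) = 2. ✓

f(s) = -5s + 2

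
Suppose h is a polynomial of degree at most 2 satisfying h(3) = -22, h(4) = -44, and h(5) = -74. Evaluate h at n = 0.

Using the Lagrange interpolation formula with nodes 3, 4, 5:
  L_0(n) = (n - 4)(n - 5) / 2
  L_1(n) = (n - 3)(n - 5) / -1
  L_2(n) = (n - 3)(n - 4) / 2
Then h(n) = -22·L_0(n) - 44·L_1(n) - 74·L_2(n).
Expanding and collecting terms gives h(n) = -4n^2 + 6n - 4.
Evaluating at n = 0: h(0) = -4.

-4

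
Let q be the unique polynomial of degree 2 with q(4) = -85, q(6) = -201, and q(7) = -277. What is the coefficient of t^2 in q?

Write q(t) = at^2 + bt + c. Substituting each data point gives a linear system:
  16a + 4b + c = -85
  36a + 6b + c = -201
  49a + 7b + c = -277
Solving the system yields a = -6, b = 2, c = 3.
So q(t) = -6t² + 2t + 3.
The leading coefficient is -6.

-6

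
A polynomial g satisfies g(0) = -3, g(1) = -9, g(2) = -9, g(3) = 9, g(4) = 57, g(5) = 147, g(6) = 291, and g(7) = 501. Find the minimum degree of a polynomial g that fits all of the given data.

3

Forward differences of the values at s = 0, 1, 2, 3, 4, 5, 6, 7:
  g  : -3  -9  -9  9  57  147  291  501
  Δ  : -6  0  18  48  90  144  210
  Δ^2: 6  18  30  42  54  66
  Δ^3: 12  12  12  12  12
  Δ^4: 0  0  0  0
  Δ^5: 0  0  0
  Δ^6: 0  0
  Δ^7: 0
The third differences are constant (12) and nonzero, while all higher differences vanish, so the minimal degree is 3.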